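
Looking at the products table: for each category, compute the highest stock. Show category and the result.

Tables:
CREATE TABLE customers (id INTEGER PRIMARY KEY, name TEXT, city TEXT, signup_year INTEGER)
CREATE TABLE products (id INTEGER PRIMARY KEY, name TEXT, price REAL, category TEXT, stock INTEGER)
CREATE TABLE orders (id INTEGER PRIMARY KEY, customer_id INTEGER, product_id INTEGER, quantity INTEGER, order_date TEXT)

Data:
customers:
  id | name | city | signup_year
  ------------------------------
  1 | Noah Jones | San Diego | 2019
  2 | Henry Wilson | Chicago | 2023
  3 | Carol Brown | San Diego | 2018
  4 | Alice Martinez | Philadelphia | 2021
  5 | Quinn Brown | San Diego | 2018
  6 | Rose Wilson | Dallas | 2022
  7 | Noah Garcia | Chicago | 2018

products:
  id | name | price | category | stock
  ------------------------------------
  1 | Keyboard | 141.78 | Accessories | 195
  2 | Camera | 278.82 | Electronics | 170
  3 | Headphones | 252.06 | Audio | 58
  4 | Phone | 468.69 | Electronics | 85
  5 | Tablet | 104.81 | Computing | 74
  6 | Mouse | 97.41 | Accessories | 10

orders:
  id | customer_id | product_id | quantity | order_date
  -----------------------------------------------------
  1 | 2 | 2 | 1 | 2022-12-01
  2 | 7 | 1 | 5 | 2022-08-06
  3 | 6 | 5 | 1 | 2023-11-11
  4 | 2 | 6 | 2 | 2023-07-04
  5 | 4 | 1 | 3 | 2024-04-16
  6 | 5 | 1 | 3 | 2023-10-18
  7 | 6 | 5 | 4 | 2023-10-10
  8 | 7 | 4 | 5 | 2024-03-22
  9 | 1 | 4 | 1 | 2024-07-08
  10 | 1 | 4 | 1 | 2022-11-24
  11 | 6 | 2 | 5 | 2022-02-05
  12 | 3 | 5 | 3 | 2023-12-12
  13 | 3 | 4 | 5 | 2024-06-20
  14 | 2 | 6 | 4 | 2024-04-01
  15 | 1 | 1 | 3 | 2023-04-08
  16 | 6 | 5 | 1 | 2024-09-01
SELECT category, MAX(stock) AS max_stock FROM products GROUP BY category

Execution result:
category | max_stock
Accessories | 195
Audio | 58
Computing | 74
Electronics | 170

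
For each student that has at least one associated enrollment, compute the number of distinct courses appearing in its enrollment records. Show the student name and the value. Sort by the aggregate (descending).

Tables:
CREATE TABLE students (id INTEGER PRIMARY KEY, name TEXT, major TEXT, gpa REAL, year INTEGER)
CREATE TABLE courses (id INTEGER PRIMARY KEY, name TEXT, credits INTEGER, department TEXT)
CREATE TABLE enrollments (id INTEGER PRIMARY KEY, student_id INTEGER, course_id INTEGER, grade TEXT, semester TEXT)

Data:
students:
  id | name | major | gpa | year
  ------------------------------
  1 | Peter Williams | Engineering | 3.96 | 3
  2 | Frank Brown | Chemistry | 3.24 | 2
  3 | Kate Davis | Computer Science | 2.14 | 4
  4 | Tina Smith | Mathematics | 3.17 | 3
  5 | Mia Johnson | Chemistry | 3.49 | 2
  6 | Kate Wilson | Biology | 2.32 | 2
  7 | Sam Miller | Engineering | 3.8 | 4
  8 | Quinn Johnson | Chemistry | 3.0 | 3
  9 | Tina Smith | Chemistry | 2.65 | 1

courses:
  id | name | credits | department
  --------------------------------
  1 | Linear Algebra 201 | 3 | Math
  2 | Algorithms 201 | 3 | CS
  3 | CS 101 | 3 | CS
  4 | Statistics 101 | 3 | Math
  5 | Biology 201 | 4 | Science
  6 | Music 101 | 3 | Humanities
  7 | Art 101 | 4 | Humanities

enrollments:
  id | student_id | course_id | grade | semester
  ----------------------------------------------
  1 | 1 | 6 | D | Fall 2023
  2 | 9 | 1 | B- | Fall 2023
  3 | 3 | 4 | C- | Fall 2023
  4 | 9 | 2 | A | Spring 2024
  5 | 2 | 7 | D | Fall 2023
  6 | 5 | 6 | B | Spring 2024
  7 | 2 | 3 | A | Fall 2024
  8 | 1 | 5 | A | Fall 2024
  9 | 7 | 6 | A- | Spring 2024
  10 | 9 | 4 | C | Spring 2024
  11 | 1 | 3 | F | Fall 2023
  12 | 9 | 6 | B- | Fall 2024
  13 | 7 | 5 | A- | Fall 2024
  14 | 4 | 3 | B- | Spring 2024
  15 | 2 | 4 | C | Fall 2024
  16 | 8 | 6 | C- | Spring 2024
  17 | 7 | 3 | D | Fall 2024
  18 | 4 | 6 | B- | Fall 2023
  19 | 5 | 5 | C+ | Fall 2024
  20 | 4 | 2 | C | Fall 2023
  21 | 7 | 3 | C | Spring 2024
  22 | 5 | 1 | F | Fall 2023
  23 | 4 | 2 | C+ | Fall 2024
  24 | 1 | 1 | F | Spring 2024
SELECT p.name, COUNT(DISTINCT c.course_id) AS distinct_course_count FROM enrollments c JOIN students p ON c.student_id = p.id GROUP BY p.id, p.name ORDER BY distinct_course_count DESC

Execution result:
name | distinct_course_count
Peter Williams | 4
Tina Smith | 4
Frank Brown | 3
Tina Smith | 3
Mia Johnson | 3
Sam Miller | 3
Kate Davis | 1
Quinn Johnson | 1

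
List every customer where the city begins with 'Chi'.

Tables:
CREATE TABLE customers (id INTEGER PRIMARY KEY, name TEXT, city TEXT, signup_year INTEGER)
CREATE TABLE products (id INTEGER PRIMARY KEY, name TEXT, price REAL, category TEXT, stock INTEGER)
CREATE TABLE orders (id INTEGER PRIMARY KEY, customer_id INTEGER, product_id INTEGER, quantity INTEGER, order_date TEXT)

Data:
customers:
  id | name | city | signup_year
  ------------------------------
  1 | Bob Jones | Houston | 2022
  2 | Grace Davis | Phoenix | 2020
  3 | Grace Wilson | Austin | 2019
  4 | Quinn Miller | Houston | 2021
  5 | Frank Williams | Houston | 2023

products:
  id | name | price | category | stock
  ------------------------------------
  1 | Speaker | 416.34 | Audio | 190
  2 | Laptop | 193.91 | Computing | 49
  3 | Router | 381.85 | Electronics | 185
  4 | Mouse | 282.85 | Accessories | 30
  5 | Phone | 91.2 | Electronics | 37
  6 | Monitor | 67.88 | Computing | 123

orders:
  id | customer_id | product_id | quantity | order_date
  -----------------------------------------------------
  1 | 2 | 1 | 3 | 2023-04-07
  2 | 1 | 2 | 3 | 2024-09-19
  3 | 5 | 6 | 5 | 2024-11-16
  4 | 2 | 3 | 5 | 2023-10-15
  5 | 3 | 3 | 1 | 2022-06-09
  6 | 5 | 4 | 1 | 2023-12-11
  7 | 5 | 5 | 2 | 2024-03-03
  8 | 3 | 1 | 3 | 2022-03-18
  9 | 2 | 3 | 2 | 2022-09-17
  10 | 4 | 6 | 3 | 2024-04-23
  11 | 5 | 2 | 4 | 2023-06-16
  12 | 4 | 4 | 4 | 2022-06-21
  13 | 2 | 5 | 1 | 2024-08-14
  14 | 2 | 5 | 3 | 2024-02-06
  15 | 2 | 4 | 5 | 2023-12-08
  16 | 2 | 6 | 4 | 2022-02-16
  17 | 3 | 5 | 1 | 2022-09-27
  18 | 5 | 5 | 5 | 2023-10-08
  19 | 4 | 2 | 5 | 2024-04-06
SELECT name, city FROM customers WHERE city LIKE 'Chi%'

Execution result:
(no rows)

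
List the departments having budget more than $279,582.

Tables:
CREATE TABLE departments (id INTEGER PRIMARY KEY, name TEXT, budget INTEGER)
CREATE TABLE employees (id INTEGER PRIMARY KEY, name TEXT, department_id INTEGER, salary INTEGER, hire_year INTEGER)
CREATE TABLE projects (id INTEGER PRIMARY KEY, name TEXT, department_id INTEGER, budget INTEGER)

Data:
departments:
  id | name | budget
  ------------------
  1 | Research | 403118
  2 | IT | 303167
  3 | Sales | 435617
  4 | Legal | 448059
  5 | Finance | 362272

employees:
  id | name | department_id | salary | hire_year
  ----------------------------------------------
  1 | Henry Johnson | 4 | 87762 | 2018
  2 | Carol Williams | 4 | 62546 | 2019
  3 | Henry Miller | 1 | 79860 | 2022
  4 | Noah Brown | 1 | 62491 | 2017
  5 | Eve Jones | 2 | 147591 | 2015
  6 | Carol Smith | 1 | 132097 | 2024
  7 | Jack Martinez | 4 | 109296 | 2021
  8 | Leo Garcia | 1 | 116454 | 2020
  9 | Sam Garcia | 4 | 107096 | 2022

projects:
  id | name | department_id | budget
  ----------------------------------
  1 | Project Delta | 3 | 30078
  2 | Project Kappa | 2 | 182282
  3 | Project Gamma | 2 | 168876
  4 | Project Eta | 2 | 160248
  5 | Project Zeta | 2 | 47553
SELECT name, budget FROM departments WHERE budget > 279582

Execution result:
name | budget
Research | 403118
IT | 303167
Sales | 435617
Legal | 448059
Finance | 362272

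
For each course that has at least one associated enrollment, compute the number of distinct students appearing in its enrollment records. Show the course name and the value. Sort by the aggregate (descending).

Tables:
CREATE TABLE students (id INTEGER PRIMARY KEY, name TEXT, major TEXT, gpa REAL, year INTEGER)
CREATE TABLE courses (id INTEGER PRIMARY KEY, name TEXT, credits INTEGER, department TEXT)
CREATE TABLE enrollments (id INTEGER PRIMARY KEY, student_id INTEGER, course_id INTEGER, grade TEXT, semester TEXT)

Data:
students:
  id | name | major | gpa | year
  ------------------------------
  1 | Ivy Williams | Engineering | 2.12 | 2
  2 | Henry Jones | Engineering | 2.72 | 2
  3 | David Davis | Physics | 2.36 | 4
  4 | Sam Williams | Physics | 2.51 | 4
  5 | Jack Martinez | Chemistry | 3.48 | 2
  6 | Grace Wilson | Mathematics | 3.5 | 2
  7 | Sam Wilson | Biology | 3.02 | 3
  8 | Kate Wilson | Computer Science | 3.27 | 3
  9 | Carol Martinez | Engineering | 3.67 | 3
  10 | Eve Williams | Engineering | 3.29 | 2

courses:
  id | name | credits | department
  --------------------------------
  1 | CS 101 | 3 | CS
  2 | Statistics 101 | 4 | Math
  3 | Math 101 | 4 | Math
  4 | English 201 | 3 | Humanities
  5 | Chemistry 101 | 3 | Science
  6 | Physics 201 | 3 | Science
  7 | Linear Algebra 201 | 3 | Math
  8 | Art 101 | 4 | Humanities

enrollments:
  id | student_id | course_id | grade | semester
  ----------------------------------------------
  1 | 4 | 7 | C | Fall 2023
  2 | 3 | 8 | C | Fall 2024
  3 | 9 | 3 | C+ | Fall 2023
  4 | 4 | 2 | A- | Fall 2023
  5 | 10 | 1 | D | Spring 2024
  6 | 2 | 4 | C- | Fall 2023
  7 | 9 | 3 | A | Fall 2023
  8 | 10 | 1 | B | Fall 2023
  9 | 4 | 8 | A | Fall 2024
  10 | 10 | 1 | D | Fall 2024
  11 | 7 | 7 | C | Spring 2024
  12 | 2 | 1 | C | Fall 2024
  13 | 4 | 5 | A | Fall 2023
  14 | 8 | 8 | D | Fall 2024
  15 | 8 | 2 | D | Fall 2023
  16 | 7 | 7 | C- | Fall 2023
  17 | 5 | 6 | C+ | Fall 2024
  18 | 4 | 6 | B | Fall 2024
SELECT p.name, COUNT(DISTINCT c.student_id) AS distinct_student_count FROM enrollments c JOIN courses p ON c.course_id = p.id GROUP BY p.id, p.name ORDER BY distinct_student_count DESC

Execution result:
name | distinct_student_count
Art 101 | 3
CS 101 | 2
Statistics 101 | 2
Physics 201 | 2
Linear Algebra 201 | 2
Math 101 | 1
English 201 | 1
Chemistry 101 | 1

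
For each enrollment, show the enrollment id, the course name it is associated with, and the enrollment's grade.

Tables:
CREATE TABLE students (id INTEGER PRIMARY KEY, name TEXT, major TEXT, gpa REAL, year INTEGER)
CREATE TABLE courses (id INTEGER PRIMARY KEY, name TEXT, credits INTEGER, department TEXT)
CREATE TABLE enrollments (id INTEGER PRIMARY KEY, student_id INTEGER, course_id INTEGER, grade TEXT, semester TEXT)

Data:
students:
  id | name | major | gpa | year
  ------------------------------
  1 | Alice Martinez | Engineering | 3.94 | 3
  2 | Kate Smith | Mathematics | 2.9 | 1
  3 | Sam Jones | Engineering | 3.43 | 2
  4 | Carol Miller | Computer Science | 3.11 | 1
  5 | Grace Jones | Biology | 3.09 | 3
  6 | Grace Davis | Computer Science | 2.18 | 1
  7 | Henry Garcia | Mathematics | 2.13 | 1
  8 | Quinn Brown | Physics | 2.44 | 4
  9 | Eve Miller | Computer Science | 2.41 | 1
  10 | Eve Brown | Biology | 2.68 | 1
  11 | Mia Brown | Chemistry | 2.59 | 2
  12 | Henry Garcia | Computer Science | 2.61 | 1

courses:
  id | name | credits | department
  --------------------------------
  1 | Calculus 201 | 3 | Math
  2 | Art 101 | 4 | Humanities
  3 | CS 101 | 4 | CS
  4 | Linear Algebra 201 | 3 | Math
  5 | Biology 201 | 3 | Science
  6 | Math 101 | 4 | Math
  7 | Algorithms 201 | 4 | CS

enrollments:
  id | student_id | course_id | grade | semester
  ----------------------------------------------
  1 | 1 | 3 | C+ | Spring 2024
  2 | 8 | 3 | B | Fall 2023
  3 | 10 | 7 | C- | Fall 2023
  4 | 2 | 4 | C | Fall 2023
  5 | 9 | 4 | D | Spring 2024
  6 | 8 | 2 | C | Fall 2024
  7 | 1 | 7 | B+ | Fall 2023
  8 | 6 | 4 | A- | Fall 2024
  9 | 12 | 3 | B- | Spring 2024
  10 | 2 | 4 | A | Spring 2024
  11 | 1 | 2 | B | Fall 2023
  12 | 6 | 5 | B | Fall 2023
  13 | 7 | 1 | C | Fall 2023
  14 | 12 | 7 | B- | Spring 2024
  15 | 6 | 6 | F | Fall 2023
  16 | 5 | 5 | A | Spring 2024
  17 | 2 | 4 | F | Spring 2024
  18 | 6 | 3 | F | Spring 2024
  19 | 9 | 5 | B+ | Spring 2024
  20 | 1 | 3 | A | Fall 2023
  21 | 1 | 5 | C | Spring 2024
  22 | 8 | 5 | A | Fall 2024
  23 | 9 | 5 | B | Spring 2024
SELECT c.id, p.name AS course, c.grade FROM enrollments c JOIN courses p ON c.course_id = p.id

Execution result:
id | course | grade
1 | CS 101 | C+
2 | CS 101 | B
3 | Algorithms 201 | C-
4 | Linear Algebra 201 | C
5 | Linear Algebra 201 | D
6 | Art 101 | C
7 | Algorithms 201 | B+
8 | Linear Algebra 201 | A-
9 | CS 101 | B-
10 | Linear Algebra 201 | A
11 | Art 101 | B
12 | Biology 201 | B
13 | Calculus 201 | C
14 | Algorithms 201 | B-
15 | Math 101 | F
16 | Biology 201 | A
17 | Linear Algebra 201 | F
18 | CS 101 | F
19 | Biology 201 | B+
20 | CS 101 | A
21 | Biology 201 | C
22 | Biology 201 | A
23 | Biology 201 | B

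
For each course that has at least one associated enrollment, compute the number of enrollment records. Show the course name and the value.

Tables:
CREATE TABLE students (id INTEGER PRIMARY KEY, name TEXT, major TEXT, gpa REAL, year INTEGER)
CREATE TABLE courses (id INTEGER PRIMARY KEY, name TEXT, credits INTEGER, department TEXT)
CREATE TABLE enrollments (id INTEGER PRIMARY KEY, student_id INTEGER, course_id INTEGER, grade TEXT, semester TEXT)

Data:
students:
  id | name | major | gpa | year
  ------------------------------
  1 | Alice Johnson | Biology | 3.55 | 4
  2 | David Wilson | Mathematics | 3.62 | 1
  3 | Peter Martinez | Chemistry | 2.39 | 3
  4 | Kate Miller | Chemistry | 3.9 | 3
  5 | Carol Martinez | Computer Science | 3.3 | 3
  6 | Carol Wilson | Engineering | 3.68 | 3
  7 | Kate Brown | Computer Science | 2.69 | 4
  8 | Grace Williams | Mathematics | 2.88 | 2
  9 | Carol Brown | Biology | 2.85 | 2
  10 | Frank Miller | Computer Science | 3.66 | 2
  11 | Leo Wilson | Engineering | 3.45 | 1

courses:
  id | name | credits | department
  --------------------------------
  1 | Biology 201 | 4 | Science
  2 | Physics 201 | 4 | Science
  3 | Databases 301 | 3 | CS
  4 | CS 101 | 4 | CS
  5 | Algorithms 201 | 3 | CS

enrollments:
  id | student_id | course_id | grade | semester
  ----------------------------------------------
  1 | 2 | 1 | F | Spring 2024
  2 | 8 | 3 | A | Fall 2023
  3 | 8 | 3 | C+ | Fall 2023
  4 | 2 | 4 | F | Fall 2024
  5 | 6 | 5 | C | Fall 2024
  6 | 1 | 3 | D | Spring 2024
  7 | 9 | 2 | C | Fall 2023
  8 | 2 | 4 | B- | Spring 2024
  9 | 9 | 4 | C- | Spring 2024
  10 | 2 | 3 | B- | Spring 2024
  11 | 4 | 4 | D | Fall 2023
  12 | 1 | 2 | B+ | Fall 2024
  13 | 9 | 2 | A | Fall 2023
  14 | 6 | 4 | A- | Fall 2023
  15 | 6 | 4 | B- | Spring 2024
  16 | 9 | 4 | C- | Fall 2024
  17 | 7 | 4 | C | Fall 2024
SELECT p.name, COUNT(*) AS n FROM enrollments c JOIN courses p ON c.course_id = p.id GROUP BY p.id, p.name

Execution result:
name | n
Biology 201 | 1
Physics 201 | 3
Databases 301 | 4
CS 101 | 8
Algorithms 201 | 1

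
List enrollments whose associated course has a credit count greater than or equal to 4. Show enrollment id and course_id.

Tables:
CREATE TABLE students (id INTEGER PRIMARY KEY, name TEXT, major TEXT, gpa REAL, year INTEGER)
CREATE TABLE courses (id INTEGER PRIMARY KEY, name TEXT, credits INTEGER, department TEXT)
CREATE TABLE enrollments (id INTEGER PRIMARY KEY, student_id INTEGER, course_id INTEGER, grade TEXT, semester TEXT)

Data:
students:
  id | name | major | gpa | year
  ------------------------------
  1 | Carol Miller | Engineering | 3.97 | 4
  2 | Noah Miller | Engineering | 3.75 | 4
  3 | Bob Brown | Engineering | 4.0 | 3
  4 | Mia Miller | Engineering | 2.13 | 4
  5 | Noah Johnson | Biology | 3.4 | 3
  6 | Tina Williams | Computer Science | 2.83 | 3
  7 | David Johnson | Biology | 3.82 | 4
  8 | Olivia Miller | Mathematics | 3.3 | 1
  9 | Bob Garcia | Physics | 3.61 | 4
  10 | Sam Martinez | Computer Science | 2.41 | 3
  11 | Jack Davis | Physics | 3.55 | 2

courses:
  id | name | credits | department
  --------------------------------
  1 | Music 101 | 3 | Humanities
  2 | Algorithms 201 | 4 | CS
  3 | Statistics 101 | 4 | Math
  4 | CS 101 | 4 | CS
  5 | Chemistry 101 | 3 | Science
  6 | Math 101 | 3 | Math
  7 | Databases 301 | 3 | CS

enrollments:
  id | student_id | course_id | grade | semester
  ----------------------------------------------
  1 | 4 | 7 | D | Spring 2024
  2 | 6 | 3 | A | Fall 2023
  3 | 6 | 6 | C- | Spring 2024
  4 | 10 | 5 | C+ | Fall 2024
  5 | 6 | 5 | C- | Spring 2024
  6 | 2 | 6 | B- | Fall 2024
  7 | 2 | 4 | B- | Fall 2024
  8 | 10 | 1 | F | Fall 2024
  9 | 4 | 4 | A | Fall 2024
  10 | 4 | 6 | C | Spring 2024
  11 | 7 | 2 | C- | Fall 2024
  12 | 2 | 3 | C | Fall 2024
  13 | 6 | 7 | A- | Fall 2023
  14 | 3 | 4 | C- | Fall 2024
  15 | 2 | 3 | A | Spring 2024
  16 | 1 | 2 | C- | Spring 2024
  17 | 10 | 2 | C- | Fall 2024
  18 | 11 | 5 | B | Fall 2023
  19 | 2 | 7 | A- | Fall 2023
SELECT id, course_id FROM enrollments WHERE course_id IN (SELECT id FROM courses WHERE credits >= 4)

Execution result:
id | course_id
2 | 3
7 | 4
9 | 4
11 | 2
12 | 3
14 | 4
15 | 3
16 | 2
17 | 2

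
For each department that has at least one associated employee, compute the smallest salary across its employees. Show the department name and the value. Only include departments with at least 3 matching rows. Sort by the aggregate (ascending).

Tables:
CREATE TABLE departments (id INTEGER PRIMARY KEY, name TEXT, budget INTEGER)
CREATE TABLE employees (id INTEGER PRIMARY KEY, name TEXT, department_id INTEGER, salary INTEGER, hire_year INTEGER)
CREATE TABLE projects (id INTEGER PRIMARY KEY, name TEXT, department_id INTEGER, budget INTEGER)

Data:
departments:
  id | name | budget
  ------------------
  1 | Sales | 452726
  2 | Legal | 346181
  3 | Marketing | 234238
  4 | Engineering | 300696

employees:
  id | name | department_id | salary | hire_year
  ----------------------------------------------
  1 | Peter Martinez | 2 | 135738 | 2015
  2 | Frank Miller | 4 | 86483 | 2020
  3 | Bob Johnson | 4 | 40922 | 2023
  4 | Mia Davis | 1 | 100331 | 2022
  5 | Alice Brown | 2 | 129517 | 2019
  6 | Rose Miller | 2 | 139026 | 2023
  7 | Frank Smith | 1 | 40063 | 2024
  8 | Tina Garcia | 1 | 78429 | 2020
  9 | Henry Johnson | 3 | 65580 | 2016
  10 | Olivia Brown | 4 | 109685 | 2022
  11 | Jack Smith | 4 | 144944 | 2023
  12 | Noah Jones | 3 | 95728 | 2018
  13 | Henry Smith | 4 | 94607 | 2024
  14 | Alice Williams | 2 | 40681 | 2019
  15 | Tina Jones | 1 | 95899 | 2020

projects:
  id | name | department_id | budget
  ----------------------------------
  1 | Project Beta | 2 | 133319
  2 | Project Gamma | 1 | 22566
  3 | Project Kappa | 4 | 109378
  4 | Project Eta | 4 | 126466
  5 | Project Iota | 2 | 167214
SELECT p.name, MIN(c.salary) AS min_salary FROM employees c JOIN departments p ON c.department_id = p.id GROUP BY p.id, p.name HAVING COUNT(*) >= 3 ORDER BY min_salary ASC

Execution result:
name | min_salary
Sales | 40063
Legal | 40681
Engineering | 40922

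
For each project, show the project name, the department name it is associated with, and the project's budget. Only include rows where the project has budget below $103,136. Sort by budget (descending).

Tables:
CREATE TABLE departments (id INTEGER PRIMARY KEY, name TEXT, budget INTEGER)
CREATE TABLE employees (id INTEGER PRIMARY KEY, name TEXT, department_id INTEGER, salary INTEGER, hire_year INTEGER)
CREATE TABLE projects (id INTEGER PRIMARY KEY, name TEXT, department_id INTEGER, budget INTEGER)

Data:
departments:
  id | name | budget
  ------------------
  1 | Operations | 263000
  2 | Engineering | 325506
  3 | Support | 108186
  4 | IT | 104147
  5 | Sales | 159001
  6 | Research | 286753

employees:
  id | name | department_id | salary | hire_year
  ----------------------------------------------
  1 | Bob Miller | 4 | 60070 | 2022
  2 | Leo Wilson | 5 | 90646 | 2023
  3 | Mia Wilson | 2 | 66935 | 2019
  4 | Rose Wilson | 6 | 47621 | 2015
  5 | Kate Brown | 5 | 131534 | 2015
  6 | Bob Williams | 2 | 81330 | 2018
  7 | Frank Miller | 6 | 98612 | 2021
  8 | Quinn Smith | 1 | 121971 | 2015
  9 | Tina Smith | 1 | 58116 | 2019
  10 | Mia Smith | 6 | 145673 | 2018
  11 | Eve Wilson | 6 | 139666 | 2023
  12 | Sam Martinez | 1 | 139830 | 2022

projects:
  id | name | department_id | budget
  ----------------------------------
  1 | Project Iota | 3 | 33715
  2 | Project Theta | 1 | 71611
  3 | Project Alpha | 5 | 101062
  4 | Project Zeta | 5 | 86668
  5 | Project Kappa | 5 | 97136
SELECT c.name, p.name AS department, c.budget FROM projects c JOIN departments p ON c.department_id = p.id WHERE c.budget < 103136 ORDER BY c.budget DESC

Execution result:
name | department | budget
Project Alpha | Sales | 101062
Project Kappa | Sales | 97136
Project Zeta | Sales | 86668
Project Theta | Operations | 71611
Project Iota | Support | 33715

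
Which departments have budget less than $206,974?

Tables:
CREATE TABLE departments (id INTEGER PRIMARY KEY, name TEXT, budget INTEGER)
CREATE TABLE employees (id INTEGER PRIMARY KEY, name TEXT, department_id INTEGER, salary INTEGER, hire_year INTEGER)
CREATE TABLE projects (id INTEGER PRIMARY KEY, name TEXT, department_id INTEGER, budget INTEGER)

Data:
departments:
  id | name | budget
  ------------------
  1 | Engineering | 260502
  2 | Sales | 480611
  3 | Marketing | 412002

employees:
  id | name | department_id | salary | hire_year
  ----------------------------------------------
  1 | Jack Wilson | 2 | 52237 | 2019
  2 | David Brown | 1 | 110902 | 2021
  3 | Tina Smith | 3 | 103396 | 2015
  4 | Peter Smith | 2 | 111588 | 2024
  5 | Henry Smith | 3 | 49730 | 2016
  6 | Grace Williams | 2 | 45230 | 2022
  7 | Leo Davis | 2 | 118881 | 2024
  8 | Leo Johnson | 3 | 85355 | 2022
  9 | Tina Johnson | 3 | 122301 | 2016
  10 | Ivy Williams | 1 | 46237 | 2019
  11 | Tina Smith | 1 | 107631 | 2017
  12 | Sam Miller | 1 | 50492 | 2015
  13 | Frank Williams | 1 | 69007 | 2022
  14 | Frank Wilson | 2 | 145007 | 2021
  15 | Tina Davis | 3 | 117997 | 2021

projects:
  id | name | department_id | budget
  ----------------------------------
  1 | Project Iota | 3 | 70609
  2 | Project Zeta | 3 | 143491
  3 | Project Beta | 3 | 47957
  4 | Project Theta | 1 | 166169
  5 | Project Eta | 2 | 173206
SELECT name, budget FROM departments WHERE budget < 206974

Execution result:
(no rows)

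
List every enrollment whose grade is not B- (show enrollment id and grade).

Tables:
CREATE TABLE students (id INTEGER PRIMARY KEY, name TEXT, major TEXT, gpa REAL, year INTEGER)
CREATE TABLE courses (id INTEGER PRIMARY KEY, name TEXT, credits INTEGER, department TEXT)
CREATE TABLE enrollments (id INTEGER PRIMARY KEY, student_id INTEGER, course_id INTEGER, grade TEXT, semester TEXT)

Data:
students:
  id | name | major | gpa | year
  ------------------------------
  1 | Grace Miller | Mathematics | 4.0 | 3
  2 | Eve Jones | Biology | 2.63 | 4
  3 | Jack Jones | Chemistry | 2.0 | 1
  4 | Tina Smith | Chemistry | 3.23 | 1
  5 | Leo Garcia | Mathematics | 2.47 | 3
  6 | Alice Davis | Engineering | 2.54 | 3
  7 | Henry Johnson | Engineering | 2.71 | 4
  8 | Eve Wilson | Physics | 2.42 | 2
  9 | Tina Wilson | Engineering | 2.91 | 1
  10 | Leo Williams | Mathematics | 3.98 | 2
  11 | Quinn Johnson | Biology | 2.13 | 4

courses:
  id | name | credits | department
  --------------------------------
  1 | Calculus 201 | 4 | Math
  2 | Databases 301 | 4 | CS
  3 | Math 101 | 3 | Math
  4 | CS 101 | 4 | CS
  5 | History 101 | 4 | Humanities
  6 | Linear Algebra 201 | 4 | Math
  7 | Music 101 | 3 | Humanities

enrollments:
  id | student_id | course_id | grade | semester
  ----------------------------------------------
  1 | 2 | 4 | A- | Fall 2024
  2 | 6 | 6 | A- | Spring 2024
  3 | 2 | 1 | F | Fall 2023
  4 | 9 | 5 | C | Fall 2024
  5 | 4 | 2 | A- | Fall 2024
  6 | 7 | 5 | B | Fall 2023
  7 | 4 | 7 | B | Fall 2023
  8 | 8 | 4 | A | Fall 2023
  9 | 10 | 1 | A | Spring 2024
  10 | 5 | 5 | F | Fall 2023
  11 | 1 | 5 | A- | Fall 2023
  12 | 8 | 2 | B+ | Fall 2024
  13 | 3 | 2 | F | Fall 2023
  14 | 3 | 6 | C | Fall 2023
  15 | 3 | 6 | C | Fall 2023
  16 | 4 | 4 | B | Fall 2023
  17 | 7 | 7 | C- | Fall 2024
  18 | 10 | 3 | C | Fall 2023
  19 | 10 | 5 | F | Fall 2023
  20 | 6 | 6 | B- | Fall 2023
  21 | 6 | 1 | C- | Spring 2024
SELECT id, grade FROM enrollments WHERE grade <> 'B-'

Execution result:
id | grade
1 | A-
2 | A-
3 | F
4 | C
5 | A-
6 | B
7 | B
8 | A
9 | A
10 | F
11 | A-
12 | B+
13 | F
14 | C
15 | C
16 | B
17 | C-
18 | C
19 | F
21 | C-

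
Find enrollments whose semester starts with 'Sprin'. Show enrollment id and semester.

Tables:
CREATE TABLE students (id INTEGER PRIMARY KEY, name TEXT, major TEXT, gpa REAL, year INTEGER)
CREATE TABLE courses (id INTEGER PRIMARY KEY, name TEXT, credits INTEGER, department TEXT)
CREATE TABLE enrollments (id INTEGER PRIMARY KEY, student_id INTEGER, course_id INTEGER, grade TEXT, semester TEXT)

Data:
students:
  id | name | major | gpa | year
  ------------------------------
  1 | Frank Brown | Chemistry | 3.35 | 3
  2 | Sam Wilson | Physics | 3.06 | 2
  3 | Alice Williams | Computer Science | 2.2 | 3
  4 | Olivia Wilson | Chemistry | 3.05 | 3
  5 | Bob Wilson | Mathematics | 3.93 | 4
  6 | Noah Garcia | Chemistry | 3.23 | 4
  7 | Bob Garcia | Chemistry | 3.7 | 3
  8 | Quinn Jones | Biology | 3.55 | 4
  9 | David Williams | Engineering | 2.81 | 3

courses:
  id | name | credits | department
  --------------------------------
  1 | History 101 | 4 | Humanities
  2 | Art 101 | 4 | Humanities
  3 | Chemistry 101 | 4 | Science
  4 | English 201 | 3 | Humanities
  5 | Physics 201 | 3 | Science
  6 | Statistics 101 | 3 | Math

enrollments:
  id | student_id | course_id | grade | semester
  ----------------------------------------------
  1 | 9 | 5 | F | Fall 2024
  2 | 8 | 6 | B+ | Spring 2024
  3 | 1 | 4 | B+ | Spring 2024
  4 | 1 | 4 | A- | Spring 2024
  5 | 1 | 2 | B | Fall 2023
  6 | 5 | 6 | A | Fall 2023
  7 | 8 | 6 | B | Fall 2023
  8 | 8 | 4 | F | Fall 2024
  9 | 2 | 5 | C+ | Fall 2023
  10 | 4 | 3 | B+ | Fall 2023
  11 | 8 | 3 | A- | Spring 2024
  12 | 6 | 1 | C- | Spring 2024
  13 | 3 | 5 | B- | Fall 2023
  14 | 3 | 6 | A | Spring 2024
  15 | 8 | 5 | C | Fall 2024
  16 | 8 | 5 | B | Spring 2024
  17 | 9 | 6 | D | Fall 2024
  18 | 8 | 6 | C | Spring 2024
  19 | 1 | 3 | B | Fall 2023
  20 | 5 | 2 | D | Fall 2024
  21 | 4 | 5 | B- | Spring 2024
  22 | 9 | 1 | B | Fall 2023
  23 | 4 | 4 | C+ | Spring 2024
SELECT id, semester FROM enrollments WHERE semester LIKE 'Sprin%'

Execution result:
id | semester
2 | Spring 2024
3 | Spring 2024
4 | Spring 2024
11 | Spring 2024
12 | Spring 2024
14 | Spring 2024
16 | Spring 2024
18 | Spring 2024
21 | Spring 2024
23 | Spring 2024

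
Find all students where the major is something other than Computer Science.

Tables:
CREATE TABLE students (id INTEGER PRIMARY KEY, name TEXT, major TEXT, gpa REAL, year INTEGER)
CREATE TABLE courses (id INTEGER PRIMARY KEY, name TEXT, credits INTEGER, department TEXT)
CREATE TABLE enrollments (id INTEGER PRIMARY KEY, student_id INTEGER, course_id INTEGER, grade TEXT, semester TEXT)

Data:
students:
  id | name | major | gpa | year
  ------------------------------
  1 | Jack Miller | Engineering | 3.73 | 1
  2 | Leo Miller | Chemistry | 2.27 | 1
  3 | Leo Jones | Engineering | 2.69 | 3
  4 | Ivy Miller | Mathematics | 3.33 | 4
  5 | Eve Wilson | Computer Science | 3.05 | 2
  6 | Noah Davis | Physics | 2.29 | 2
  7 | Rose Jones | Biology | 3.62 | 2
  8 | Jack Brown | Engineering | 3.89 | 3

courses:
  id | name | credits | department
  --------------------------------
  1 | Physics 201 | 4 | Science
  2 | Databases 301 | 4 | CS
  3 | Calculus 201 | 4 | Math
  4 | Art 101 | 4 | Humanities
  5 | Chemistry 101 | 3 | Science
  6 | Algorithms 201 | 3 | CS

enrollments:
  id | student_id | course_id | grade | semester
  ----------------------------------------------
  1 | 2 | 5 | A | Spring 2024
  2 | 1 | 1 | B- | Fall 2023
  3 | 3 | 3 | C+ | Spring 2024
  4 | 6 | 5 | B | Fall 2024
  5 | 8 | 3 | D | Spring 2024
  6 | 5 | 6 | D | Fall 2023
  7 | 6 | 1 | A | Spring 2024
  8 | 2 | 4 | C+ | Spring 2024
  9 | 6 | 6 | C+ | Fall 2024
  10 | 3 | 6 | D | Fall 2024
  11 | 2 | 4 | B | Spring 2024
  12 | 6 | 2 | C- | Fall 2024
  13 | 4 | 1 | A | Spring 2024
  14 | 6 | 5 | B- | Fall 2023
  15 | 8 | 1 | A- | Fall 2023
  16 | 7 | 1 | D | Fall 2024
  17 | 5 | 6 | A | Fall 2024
SELECT name, major FROM students WHERE major <> 'Computer Science'

Execution result:
name | major
Jack Miller | Engineering
Leo Miller | Chemistry
Leo Jones | Engineering
Ivy Miller | Mathematics
Noah Davis | Physics
Rose Jones | Biology
Jack Brown | Engineering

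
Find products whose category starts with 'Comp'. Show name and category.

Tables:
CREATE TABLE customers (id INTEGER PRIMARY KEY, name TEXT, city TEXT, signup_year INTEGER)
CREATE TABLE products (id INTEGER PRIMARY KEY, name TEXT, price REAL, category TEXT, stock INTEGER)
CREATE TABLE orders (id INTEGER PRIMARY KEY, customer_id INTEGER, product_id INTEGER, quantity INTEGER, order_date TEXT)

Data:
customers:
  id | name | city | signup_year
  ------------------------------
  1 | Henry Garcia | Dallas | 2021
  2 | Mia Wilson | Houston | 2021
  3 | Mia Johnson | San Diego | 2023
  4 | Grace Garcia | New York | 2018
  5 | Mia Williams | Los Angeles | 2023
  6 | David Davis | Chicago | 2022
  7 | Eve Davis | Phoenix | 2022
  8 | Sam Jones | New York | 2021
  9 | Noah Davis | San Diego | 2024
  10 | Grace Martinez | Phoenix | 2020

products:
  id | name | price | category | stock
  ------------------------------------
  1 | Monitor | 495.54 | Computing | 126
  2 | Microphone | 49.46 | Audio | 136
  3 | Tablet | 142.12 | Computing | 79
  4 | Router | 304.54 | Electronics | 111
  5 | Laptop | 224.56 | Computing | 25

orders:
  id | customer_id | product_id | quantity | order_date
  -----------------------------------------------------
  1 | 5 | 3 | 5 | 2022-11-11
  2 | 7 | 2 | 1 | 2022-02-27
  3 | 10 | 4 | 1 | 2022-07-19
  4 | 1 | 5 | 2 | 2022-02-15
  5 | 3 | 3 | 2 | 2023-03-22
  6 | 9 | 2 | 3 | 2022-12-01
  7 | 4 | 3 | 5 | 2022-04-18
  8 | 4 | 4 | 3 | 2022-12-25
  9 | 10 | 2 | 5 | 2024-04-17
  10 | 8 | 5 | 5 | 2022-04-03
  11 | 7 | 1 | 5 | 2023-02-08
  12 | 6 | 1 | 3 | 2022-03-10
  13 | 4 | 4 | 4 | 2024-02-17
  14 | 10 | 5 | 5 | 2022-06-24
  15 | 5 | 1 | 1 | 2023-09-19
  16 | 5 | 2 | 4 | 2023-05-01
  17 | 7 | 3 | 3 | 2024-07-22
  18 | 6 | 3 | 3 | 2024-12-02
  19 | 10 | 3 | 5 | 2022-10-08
SELECT name, category FROM products WHERE category LIKE 'Comp%'

Execution result:
name | category
Monitor | Computing
Tablet | Computing
Laptop | Computing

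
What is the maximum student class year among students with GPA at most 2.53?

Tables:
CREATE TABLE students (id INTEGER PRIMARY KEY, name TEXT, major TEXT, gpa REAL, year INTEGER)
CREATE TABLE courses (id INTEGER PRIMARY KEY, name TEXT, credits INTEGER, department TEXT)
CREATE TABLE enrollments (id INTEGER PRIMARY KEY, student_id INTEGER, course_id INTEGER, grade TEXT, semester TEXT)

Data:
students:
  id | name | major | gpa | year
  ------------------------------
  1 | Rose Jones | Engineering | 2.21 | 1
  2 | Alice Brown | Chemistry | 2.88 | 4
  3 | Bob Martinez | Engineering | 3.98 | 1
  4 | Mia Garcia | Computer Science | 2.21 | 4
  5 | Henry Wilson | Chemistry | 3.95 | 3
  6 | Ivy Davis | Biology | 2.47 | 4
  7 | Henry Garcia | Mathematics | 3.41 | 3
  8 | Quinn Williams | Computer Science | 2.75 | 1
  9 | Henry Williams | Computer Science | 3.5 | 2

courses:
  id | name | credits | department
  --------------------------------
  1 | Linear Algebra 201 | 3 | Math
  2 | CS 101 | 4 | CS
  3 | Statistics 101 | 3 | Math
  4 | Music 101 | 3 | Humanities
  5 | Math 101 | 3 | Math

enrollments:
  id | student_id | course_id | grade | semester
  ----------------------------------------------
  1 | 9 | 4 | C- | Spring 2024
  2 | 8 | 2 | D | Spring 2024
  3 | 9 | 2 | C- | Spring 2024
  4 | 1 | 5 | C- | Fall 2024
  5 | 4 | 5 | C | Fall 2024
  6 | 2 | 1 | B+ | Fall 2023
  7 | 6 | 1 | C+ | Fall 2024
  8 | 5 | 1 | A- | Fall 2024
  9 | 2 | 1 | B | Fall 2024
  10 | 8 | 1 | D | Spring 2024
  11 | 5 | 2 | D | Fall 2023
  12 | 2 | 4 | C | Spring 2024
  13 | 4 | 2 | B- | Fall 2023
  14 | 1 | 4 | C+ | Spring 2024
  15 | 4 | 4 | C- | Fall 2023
SELECT MAX(year) FROM students WHERE gpa <= 2.53

Execution result:
4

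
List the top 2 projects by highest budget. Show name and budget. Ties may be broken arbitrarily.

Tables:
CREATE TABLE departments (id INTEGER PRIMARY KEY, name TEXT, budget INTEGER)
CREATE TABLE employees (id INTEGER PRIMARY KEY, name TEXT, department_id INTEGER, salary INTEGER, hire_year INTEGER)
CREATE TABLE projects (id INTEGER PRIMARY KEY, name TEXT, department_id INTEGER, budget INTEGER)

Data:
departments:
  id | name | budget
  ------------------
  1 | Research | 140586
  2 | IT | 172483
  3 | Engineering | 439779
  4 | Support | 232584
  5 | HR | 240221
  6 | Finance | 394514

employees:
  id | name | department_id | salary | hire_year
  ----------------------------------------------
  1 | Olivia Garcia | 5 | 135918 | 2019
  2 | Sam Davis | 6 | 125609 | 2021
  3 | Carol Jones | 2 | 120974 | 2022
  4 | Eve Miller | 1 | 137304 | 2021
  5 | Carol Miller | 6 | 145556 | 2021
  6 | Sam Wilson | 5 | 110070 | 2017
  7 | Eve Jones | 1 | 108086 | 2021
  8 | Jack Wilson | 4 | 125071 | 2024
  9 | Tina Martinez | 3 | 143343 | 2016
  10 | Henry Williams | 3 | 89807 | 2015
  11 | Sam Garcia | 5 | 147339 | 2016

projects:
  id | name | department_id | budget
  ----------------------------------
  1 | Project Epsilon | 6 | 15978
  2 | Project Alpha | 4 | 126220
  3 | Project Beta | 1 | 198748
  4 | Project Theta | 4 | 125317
SELECT name, budget FROM projects ORDER BY budget DESC LIMIT 2

Execution result:
name | budget
Project Beta | 198748
Project Alpha | 126220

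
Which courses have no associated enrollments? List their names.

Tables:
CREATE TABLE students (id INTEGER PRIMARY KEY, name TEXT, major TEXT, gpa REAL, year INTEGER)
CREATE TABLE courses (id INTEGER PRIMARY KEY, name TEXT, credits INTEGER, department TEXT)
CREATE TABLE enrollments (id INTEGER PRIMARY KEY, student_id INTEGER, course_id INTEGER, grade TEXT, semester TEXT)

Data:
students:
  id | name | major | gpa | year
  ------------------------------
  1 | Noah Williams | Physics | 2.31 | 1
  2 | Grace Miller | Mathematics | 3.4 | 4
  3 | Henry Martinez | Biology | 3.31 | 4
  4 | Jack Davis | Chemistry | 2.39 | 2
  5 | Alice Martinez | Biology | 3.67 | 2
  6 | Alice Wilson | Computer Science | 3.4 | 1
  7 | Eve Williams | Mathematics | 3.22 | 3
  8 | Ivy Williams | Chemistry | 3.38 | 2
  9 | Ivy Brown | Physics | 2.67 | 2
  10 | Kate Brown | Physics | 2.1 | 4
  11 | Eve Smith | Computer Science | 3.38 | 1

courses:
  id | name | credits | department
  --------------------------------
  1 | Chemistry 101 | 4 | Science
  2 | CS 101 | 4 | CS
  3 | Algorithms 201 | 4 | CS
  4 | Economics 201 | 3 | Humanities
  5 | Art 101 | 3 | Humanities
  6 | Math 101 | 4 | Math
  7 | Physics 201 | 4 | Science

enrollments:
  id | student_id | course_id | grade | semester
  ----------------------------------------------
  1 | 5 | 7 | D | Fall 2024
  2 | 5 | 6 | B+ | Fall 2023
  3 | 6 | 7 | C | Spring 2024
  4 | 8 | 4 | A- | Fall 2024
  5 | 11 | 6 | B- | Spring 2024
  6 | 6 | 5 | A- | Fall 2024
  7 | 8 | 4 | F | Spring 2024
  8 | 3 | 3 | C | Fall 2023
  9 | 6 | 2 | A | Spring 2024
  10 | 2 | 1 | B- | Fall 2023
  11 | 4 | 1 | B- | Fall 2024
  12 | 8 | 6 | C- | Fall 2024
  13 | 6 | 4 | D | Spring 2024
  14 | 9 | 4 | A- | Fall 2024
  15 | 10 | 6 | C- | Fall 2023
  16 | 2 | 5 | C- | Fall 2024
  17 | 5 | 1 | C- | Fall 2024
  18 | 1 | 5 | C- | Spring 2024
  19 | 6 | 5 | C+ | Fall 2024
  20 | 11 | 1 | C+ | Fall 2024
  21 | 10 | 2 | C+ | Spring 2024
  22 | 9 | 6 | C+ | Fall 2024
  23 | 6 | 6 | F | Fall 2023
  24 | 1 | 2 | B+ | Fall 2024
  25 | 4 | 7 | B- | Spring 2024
SELECT p.name FROM courses p LEFT JOIN enrollments c ON c.course_id = p.id WHERE c.id IS NULL

Execution result:
(no rows)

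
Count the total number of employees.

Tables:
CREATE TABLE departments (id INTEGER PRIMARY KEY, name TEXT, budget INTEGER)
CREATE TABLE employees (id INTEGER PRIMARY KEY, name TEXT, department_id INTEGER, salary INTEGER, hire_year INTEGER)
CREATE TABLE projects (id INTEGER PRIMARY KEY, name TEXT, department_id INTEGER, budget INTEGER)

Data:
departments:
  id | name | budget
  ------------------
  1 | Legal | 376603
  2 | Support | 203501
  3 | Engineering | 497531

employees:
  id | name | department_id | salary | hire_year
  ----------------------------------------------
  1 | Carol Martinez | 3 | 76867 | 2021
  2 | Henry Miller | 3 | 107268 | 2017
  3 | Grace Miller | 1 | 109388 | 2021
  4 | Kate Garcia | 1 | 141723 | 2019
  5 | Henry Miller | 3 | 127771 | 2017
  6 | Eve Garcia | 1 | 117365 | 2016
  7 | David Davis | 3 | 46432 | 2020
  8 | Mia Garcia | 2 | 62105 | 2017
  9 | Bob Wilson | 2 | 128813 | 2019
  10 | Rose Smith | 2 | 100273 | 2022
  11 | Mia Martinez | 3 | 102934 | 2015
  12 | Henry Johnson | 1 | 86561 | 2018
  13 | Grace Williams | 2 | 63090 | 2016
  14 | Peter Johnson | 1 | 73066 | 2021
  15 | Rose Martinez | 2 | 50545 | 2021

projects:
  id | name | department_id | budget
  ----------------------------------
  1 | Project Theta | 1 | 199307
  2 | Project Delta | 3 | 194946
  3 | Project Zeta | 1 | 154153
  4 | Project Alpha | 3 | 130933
SELECT COUNT(*) FROM employees

Execution result:
15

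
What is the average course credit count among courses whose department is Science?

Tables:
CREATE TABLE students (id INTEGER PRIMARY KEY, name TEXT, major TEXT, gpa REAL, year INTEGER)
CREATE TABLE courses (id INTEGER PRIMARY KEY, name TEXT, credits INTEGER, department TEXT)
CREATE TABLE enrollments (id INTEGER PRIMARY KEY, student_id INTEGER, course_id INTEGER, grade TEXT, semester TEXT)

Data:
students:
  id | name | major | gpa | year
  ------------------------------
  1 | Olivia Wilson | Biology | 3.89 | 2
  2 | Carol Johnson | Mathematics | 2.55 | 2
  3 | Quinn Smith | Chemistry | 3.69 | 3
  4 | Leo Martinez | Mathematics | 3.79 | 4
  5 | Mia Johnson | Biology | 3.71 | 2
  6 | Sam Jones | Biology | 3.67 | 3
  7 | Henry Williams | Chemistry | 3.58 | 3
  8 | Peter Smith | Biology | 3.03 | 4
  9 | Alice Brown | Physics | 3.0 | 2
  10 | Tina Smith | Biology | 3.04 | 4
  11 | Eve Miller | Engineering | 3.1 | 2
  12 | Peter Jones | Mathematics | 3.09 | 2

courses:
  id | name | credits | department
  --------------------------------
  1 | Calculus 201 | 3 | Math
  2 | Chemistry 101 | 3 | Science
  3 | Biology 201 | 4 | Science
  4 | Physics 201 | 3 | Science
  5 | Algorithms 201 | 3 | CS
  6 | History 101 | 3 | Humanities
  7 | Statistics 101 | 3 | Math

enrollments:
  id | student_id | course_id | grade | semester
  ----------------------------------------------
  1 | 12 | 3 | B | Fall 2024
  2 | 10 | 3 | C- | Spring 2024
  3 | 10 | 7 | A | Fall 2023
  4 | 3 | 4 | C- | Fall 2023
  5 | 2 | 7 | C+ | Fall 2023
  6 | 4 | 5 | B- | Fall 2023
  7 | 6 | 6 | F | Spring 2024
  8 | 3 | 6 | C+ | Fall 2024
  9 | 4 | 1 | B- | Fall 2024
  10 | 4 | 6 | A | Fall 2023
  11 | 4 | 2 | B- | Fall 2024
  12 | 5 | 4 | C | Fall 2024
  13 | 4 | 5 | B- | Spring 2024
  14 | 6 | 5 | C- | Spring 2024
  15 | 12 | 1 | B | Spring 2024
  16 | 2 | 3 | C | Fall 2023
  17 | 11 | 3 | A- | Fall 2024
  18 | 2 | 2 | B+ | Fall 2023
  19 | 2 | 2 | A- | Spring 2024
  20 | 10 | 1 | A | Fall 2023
SELECT AVG(credits) FROM courses WHERE department = 'Science'

Execution result:
3.33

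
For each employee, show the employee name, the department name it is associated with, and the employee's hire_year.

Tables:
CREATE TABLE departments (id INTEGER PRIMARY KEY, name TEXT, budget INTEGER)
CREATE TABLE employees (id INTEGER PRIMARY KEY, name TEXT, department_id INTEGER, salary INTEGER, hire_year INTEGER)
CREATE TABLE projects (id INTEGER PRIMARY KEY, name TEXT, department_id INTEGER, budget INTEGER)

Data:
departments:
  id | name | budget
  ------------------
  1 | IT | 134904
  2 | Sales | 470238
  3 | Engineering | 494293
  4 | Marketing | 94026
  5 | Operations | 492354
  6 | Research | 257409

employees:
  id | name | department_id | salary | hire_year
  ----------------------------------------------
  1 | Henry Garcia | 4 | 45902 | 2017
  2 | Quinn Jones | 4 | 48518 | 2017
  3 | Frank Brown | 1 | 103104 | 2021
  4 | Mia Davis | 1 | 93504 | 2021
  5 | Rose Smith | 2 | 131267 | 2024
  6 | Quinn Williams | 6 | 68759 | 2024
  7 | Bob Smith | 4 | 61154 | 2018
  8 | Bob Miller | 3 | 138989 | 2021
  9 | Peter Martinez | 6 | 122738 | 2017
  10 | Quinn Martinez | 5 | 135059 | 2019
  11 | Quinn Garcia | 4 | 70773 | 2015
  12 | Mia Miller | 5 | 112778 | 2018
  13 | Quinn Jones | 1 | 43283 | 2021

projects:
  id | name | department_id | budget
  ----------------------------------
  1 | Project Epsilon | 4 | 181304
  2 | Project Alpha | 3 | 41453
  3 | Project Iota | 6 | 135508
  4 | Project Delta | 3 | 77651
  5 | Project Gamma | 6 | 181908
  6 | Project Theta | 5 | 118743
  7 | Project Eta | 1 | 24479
SELECT c.name, p.name AS department, c.hire_year FROM employees c JOIN departments p ON c.department_id = p.id

Execution result:
name | department | hire_year
Henry Garcia | Marketing | 2017
Quinn Jones | Marketing | 2017
Frank Brown | IT | 2021
Mia Davis | IT | 2021
Rose Smith | Sales | 2024
Quinn Williams | Research | 2024
Bob Smith | Marketing | 2018
Bob Miller | Engineering | 2021
Peter Martinez | Research | 2017
Quinn Martinez | Operations | 2019
Quinn Garcia | Marketing | 2015
Mia Miller | Operations | 2018
Quinn Jones | IT | 2021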